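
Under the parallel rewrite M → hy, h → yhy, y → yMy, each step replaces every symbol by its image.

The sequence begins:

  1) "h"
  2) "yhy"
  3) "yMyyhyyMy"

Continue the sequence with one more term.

yMyhyyMyyMyyhyyMyyMyhyyMy

Expanding yMyyhyyMy: y→yMy, M→hy, y→yMy, y→yMy, h→yhy, y→yMy, y→yMy, M→hy, y→yMy. Concatenated: yMy hy yMy yMy yhy yMy yMy hy yMy.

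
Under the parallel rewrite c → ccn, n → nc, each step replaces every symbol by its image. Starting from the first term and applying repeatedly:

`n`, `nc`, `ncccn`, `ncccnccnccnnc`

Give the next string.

ncccnccnccnncccnccnncccnccnncncccn

φ(ncccnccnccnnc) expands symbol-by-symbol to nc ccn ccn ccn nc ccn ccn nc ccn ccn nc nc ccn; joining the 13 pieces gives the next term.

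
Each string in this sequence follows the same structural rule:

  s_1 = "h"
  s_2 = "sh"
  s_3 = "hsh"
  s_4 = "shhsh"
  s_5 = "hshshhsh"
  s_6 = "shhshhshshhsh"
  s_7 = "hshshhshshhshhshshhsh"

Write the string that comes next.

shhshhshshhshhshshhshshhshhshshhsh

This is a Fibonacci-style word recurrence s(k) = s(k−2)·s(k−1): e.g. h·sh = hsh.
So term 8 is shhshhshshhsh·hshshhshshhshhshshhsh.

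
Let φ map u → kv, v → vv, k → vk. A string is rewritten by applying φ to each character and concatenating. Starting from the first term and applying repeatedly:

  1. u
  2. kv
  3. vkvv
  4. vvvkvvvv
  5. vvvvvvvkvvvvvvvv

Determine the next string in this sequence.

vvvvvvvvvvvvvvvkvvvvvvvvvvvvvvvv

φ(vvvvvvvkvvvvvvvv) expands symbol-by-symbol to vv vv vv vv vv vv vv vk vv vv vv vv vv vv vv vv; joining the 16 pieces gives the next term.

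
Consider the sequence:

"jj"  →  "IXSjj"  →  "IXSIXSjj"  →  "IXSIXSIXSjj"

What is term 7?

Every step adds IXS at the front: s(k+1) = IXS·s(k).
From IXSIXSIXSjj, 3 further steps: IXSIXSIXSjj → IXSIXSIXSIXSjj → IXSIXSIXSIXSIXSjj → (answer).

IXSIXSIXSIXSIXSIXSjj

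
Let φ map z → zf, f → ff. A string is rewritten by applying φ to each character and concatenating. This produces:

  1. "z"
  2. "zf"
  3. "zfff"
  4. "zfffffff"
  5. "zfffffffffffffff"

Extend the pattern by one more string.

Rewriting the 16 symbols of zfffffffffffffff one by one yields zf ff ff ff ff ff ff ff ff ff ff ff ff ff ff ff; concatenated:

zfffffffffffffffffffffffffffffff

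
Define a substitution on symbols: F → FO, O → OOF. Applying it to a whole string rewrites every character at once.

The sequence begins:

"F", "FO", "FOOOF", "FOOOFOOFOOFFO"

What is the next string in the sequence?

Replace each of the 13 characters of FOOOFOOFOOFFO in place — FO OOF OOF OOF FO OOF OOF FO OOF OOF FO FO OOF — and concatenate.

FOOOFOOFOOFFOOOFOOFFOOOFOOFFOFOOOF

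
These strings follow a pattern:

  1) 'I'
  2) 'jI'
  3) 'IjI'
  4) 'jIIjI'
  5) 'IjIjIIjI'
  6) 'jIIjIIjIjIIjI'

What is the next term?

IjIjIIjIjIIjIIjIjIIjI

This is a Fibonacci-style word recurrence s(k) = s(k−2)·s(k−1): e.g. I·jI = IjI.
The next term joins IjIjIIjI and jIIjIIjIjIIjI.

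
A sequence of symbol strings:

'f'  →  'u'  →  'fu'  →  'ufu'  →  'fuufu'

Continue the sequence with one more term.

This is a Fibonacci-style word recurrence s(k) = s(k−2)·s(k−1): e.g. f·u = fu.
So term 6 is ufu·fuufu.

ufufuufu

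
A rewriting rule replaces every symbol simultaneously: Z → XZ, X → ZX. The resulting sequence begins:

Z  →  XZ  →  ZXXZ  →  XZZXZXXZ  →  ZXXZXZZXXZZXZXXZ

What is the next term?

Applying the rule to each of the 16 symbols of ZXXZXZZXXZZXZXXZ gives the pieces XZ ZX ZX XZ ZX XZ XZ ZX ZX XZ XZ ZX XZ ZX ZX XZ, which concatenate to the answer.

XZZXZXXZZXXZXZZXZXXZXZZXXZZXZXXZ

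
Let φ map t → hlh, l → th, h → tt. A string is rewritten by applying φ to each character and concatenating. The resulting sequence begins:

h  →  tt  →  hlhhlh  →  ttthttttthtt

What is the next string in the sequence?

Expanding ttthttttthtt: t→hlh, t→hlh, t→hlh, h→tt, t→hlh, t→hlh, t→hlh, t→hlh, t→hlh, h→tt, t→hlh, t→hlh. Concatenated: hlh hlh hlh tt hlh hlh hlh hlh hlh tt hlh hlh.

hlhhlhhlhtthlhhlhhlhhlhhlhtthlhhlh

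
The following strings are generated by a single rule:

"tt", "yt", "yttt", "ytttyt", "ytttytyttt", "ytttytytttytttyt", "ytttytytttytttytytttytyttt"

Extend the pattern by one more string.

ytttytytttytttytytttytytttytttytytttytttyt

Each term (from the third on) is the previous term followed by the one before it: term 3 = yt·tt = yttt.
So term 8 is ytttytytttytttytytttytyttt·ytttytytttytttyt.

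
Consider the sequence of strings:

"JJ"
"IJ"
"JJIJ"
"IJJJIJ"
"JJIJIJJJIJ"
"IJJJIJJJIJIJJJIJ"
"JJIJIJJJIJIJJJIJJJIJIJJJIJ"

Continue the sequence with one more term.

Each term (from the third on) is the two preceding terms concatenated in order: term 3 = JJ·IJ = JJIJ.
So term 8 is IJJJIJJJIJIJJJIJ·JJIJIJJJIJIJJJIJJJIJIJJJIJ.

IJJJIJJJIJIJJJIJJJIJIJJJIJIJJJIJJJIJIJJJIJ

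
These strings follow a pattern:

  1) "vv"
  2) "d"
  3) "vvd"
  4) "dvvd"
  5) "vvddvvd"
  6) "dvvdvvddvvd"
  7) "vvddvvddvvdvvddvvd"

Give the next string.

From term 3 onward, concatenate the second-to-last term with the last: vv·d = vvd, d·vvd = dvvd, …
So term 8 is dvvdvvddvvd·vvddvvddvvdvvddvvd.

dvvdvvddvvdvvddvvddvvdvvddvvd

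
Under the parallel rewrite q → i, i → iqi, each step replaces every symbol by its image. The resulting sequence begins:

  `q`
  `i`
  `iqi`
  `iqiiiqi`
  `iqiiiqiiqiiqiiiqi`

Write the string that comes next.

Applying the rule to each of the 17 symbols of iqiiiqiiqiiqiiiqi gives the pieces iqi i iqi iqi iqi i iqi iqi i iqi iqi i iqi iqi iqi i iqi, which concatenate to the answer.

iqiiiqiiqiiqiiiqiiqiiiqiiqiiiqiiqiiqiiiqi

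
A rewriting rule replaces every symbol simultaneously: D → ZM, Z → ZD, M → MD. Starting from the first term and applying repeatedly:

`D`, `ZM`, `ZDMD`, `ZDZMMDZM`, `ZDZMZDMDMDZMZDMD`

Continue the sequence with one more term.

Rewriting the 16 symbols of ZDZMZDMDMDZMZDMD one by one yields ZD ZM ZD MD ZD ZM MD ZM MD ZM ZD MD ZD ZM MD ZM; concatenated:

ZDZMZDMDZDZMMDZMMDZMZDMDZDZMMDZM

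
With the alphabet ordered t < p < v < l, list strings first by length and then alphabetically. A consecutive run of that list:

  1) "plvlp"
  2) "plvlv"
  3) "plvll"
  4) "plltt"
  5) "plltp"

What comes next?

plltv

The successor of plltp increments the rightmost position that isn't already l and resets every position after it to t.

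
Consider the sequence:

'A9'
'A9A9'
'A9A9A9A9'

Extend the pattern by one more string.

A9A9A9A9A9A9A9A9

Every step duplicates the string.
So the next term is two copies of A9A9A9A9.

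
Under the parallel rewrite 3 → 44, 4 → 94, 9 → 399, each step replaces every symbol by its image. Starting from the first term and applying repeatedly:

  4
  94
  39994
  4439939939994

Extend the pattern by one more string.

φ(4439939939994) expands symbol-by-symbol to 94 94 44 399 399 44 399 399 44 399 399 399 94; joining the 13 pieces gives the next term.

949444399399443993994439939939994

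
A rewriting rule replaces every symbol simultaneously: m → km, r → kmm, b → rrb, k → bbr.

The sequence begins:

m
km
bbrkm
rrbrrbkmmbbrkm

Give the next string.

kmmkmmrrbkmmkmmrrbbbrkmkmrrbrrbkmmbbrkm

Replace each of the 14 characters of rrbrrbkmmbbrkm in place — kmm kmm rrb kmm kmm rrb bbr km km rrb rrb kmm bbr km — and concatenate.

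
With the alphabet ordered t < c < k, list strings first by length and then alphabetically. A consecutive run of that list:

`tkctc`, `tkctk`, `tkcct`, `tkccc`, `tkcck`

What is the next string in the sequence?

Find the rightmost character of tkcck below k, bump it to the next letter, and reset everything to its right to t.

tkckt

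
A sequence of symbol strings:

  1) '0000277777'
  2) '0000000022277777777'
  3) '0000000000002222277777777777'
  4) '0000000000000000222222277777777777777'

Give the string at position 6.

The n-th term is 4n 0's then 2n-1 2's then 3n+2 7's (n = 1, 2, …).
Setting n = 6 gives 24, 11, 20 characters in each block.

0000000000000000000000002222222222277777777777777777777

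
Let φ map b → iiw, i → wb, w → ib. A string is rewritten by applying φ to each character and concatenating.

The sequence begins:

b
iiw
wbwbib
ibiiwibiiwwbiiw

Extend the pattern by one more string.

φ(ibiiwibiiwwbiiw) expands symbol-by-symbol to wb iiw wb wb ib wb iiw wb wb ib ib iiw wb wb ib; joining the 15 pieces gives the next term.

wbiiwwbwbibwbiiwwbwbibibiiwwbwbib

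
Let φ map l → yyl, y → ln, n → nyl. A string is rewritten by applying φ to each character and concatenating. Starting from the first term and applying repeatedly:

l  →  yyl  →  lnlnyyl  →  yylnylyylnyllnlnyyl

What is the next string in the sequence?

Replace each of the 19 characters of yylnylyylnyllnlnyyl in place — ln ln yyl nyl ln yyl ln ln yyl nyl ln yyl yyl nyl yyl nyl ln ln yyl — and concatenate.

lnlnyylnyllnyyllnlnyylnyllnyylyylnylyylnyllnlnyyl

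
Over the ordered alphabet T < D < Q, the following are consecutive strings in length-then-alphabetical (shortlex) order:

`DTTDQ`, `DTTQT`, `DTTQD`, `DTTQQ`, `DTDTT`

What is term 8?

Stepping forward 3 times from DTDTT: DTDTT → DTDTD → DTDTQ, then the target.

DTDDT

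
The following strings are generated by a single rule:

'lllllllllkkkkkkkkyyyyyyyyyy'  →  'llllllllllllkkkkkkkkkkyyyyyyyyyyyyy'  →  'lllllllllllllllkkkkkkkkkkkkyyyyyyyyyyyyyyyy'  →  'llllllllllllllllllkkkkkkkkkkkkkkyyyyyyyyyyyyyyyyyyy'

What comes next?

lllllllllllllllllllllkkkkkkkkkkkkkkkkyyyyyyyyyyyyyyyyyyyyyy

Reading off run lengths: l runs 9, 12, 15, 18; k runs 8, 10, 12, 14; y runs 10, 13, 16, 19 — each is linear in n, where the shown terms are n = 3, 4, 5, 6.
For the next term, n = 7, so the run lengths are 21, 16, 22.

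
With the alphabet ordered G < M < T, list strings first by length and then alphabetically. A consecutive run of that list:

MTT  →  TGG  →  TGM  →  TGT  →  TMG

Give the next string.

TMM

The successor of TMG increments the rightmost position that isn't already T and resets every position after it to G.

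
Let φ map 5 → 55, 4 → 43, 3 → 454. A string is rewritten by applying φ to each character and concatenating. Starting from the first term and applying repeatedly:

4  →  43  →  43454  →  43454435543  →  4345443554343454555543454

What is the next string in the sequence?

4345443554343454555543454434544355435555555543454435543

Replace each of the 25 characters of 4345443554343454555543454 in place — 43 454 43 55 43 43 454 55 55 43 454 43 454 43 55 43 55 55 55 55 43 454 43 55 43 — and concatenate.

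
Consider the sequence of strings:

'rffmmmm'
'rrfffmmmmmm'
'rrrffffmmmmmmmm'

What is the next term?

rrrrfffffmmmmmmmmmm

The n-th term is n-1 r's then n f's then 2n m's, where the shown terms are n = 2, 3, 4.
Setting n = 5 gives 4, 5, 10 characters in each block.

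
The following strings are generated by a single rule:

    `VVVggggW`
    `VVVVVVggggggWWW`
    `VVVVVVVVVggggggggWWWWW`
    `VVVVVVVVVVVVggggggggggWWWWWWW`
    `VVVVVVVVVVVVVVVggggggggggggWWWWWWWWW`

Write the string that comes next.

Reading off run lengths: V runs 3, 6, 9, 12, 15; g runs 4, 6, 8, 10, 12; W runs 1, 3, 5, 7, 9 — each is linear in n (n = 1, 2, …).
For the next term, n = 6, so the run lengths are 18, 14, 11.

VVVVVVVVVVVVVVVVVVggggggggggggggWWWWWWWWWWW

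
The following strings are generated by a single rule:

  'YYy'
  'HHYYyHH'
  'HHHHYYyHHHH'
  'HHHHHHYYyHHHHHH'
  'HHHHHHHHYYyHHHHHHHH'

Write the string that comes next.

Each term wraps the previous one in HH on the left and HH on the right.
Applying this once more to HHHHHHHHYYyHHHHHHHH:

HHHHHHHHHHYYyHHHHHHHHHH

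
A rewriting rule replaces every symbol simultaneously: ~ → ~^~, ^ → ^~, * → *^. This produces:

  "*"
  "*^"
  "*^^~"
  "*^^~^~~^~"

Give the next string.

*^^~^~~^~^~~^~~^~^~~^~

Apply φ to *^^~^~~^~ symbol by symbol: *→*^, ^→^~, ^→^~, ~→~^~, ^→^~, ~→~^~, ~→~^~, ^→^~, ~→~^~; joined: *^ ^~ ^~ ~^~ ^~ ~^~ ~^~ ^~ ~^~.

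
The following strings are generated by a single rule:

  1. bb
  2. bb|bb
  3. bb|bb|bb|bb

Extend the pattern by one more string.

Each string is two copies of the previous one joined by '|'.
So the next term is two copies of bb|bb|bb|bb with '|' between the halves.

bb|bb|bb|bb|bb|bb|bb|bb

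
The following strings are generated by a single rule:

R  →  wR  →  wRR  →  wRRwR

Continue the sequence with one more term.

This is a Fibonacci-style word recurrence s(k) = s(k−1)·s(k−2): e.g. wR·R = wRR.
So term 5 is wRRwR·wRR.

wRRwRwRR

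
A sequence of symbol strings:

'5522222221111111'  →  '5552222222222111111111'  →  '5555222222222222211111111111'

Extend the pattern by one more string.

5555522222222222222221111111111111

Each string has the form 5^{n} 2^{3n+1} 1^{2n+3}, where the shown terms are n = 2, 3, 4.
At n = 5 the blocks have lengths 5, 16, 13.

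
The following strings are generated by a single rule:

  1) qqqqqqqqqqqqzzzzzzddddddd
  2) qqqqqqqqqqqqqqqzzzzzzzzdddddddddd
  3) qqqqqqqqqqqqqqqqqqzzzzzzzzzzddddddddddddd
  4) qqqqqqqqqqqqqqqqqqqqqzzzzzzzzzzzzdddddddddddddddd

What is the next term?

qqqqqqqqqqqqqqqqqqqqqqqqzzzzzzzzzzzzzzddddddddddddddddddd

Reading off run lengths: q runs 12, 15, 18, 21; z runs 6, 8, 10, 12; d runs 7, 10, 13, 16 — each is linear in n, where the shown terms are n = 3, 4, 5, 6.
At n = 7 the blocks have lengths 24, 14, 19.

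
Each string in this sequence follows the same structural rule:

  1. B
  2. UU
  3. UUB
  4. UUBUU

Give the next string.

Each term (from the third on) is the previous term followed by the one before it: term 3 = UU·B = UUB.
The next term joins UUBUU and UUB.

UUBUUUUB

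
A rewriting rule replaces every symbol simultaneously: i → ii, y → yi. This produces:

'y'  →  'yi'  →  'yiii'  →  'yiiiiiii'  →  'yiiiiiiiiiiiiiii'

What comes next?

Replace each of the 16 characters of yiiiiiiiiiiiiiii in place — yi ii ii ii ii ii ii ii ii ii ii ii ii ii ii ii — and concatenate.

yiiiiiiiiiiiiiiiiiiiiiiiiiiiiiii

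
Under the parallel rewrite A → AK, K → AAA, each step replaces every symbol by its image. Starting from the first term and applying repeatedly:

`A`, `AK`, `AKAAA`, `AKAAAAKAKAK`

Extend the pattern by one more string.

Apply φ to AKAAAAKAKAK symbol by symbol: A→AK, K→AAA, A→AK, A→AK, A→AK, A→AK, K→AAA, A→AK, K→AAA, A→AK, K→AAA; joined: AK AAA AK AK AK AK AAA AK AAA AK AAA.

AKAAAAKAKAKAKAAAAKAAAAKAAA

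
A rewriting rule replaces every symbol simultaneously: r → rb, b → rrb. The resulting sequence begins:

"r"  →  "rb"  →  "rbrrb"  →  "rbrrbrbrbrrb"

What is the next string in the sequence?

Expanding rbrrbrbrbrrb: r→rb, b→rrb, r→rb, r→rb, b→rrb, r→rb, b→rrb, r→rb, b→rrb, r→rb, r→rb, b→rrb. Concatenated: rb rrb rb rb rrb rb rrb rb rrb rb rb rrb.

rbrrbrbrbrrbrbrrbrbrrbrbrbrrb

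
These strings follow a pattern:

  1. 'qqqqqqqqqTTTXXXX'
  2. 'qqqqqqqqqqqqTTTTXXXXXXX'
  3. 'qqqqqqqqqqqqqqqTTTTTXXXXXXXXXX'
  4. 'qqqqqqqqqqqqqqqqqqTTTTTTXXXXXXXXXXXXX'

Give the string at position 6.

Term n consists of 3n+3 q's, followed by n+1 T's, followed by 3n-2 X's, where the shown terms are n = 2, 3, 4, 5.
For term 6, n = 7, so the run lengths are 24, 8, 19.

qqqqqqqqqqqqqqqqqqqqqqqqTTTTTTTTXXXXXXXXXXXXXXXXXXX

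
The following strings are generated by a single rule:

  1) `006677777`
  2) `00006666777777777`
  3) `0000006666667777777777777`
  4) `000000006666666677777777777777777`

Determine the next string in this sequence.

Reading off run lengths: 0 runs 2, 4, 6, 8; 6 runs 2, 4, 6, 8; 7 runs 5, 9, 13, 17 — each is linear in n (n = 1, 2, …).
For the next term, n = 5, so the run lengths are 10, 10, 21.

00000000006666666666777777777777777777777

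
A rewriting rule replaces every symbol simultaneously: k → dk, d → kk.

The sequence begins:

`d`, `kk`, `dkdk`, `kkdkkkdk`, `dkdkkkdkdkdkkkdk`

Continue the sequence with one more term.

kkdkkkdkdkdkkkdkkkdkkkdkdkdkkkdk

φ(dkdkkkdkdkdkkkdk) expands symbol-by-symbol to kk dk kk dk dk dk kk dk kk dk kk dk dk dk kk dk; joining the 16 pieces gives the next term.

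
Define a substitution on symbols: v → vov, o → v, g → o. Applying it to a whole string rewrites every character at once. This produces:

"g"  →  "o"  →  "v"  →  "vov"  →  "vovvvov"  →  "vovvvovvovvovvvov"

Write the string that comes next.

vovvvovvovvovvvovvovvvovvovvvovvovvovvvov

φ(vovvvovvovvovvvov) expands symbol-by-symbol to vov v vov vov vov v vov vov v vov vov v vov vov vov v vov; joining the 17 pieces gives the next term.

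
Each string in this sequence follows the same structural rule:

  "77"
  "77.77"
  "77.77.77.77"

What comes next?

s(k+1) = s(k)·.·s(k) — each term doubles the last with '.' between the halves.
One more doubling of 77.77.77.77 gives the answer.

77.77.77.77.77.77.77.77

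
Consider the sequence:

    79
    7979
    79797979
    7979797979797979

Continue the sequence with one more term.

Each string is two copies of the previous one concatenated.
One more doubling of 7979797979797979 gives the answer.

79797979797979797979797979797979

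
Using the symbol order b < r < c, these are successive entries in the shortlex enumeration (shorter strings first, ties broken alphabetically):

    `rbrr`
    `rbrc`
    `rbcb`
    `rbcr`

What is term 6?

Advancing 2 positions from rbcr through rbcr → rbcc reaches term 6.

rrbb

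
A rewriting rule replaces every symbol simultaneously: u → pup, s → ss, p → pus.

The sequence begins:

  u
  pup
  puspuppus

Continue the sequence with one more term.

puspupsspuspuppuspuspupss

Apply φ to puspuppus symbol by symbol: p→pus, u→pup, s→ss, p→pus, u→pup, p→pus, p→pus, u→pup, s→ss; joined: pus pup ss pus pup pus pus pup ss.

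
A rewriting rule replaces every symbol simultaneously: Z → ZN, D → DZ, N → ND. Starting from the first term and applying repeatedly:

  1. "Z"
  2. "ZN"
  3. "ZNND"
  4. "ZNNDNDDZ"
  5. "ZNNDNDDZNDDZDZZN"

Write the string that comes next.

ZNNDNDDZNDDZDZZNNDDZDZZNDZZNZNND

Replace each of the 16 characters of ZNNDNDDZNDDZDZZN in place — ZN ND ND DZ ND DZ DZ ZN ND DZ DZ ZN DZ ZN ZN ND — and concatenate.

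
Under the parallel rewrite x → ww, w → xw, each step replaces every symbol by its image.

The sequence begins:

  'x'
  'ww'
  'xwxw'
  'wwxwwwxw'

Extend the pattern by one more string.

Apply φ to wwxwwwxw symbol by symbol: w→xw, w→xw, x→ww, w→xw, w→xw, w→xw, x→ww, w→xw; joined: xw xw ww xw xw xw ww xw.

xwxwwwxwxwxwwwxw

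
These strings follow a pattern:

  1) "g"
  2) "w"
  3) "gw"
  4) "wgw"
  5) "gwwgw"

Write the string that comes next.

This is a Fibonacci-style word recurrence s(k) = s(k−2)·s(k−1): e.g. g·w = gw.
The next term joins wgw and gwwgw.

wgwgwwgw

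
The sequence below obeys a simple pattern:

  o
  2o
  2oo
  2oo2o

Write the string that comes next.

This is a Fibonacci-style word recurrence s(k) = s(k−1)·s(k−2): e.g. 2o·o = 2oo.
So term 5 is 2oo2o·2oo.

2oo2o2oo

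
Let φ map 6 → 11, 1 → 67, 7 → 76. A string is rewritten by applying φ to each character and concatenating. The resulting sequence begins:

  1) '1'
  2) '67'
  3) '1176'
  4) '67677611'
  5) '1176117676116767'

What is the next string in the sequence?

67677611676776117611676711761176

Replace each of the 16 characters of 1176117676116767 in place — 67 67 76 11 67 67 76 11 76 11 67 67 11 76 11 76 — and concatenate.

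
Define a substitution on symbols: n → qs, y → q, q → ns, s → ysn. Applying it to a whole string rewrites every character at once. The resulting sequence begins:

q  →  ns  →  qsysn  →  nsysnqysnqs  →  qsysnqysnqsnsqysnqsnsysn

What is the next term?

φ(qsysnqysnqsnsqysnqsnsysn) expands symbol-by-symbol to ns ysn q ysn qs ns q ysn qs ns ysn qs ysn ns q ysn qs ns ysn qs ysn q ysn qs; joining the 24 pieces gives the next term.

nsysnqysnqsnsqysnqsnsysnqsysnnsqysnqsnsysnqsysnqysnqs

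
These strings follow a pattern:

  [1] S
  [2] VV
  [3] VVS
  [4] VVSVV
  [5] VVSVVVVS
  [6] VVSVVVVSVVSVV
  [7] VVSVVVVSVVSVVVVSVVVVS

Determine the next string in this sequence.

VVSVVVVSVVSVVVVSVVVVSVVSVVVVSVVSVV

This is a Fibonacci-style word recurrence s(k) = s(k−1)·s(k−2): e.g. VV·S = VVS.
So term 8 is VVSVVVVSVVSVVVVSVVVVS·VVSVVVVSVVSVV.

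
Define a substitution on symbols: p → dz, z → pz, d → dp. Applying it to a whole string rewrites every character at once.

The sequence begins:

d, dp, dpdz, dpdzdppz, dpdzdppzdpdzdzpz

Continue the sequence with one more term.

φ(dpdzdppzdpdzdzpz) expands symbol-by-symbol to dp dz dp pz dp dz dz pz dp dz dp pz dp pz dz pz; joining the 16 pieces gives the next term.

dpdzdppzdpdzdzpzdpdzdppzdppzdzpz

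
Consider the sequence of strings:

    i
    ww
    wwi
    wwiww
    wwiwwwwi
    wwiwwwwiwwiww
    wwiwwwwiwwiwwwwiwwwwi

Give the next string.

From term 3 onward, concatenate the last term with the second-to-last: ww·i = wwi, wwi·ww = wwiww, …
The next term joins wwiwwwwiwwiwwwwiwwwwi and wwiwwwwiwwiww.

wwiwwwwiwwiwwwwiwwwwiwwiwwwwiwwiww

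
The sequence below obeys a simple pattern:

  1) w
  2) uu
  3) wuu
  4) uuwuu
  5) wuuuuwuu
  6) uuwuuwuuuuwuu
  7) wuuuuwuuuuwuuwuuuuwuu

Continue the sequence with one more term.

uuwuuwuuuuwuuwuuuuwuuuuwuuwuuuuwuu

Each term (from the third on) is the two preceding terms concatenated in order: term 3 = w·uu = wuu.
The next term joins uuwuuwuuuuwuu and wuuuuwuuuuwuuwuuuuwuu.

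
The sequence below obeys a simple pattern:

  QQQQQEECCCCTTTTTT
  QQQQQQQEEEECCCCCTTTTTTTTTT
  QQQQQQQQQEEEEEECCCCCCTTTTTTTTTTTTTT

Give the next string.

QQQQQQQQQQQEEEEEEEECCCCCCCTTTTTTTTTTTTTTTTTT

Reading off run lengths: Q runs 5, 7, 9; E runs 2, 4, 6; C runs 4, 5, 6; T runs 6, 10, 14 — each is linear in n (n = 1, 2, …).
At n = 4 the blocks have lengths 11, 8, 7, 18.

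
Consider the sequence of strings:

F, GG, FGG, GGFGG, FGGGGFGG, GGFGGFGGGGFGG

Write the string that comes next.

FGGGGFGGGGFGGFGGGGFGG

From term 3 onward, concatenate the second-to-last term with the last: F·GG = FGG, GG·FGG = GGFGG, …
So term 7 is FGGGGFGG·GGFGGFGGGGFGG.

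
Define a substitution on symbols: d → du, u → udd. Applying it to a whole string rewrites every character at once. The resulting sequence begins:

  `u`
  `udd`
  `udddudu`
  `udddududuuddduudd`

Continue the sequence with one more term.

udddududuuddduuddduuddudddududuuddudddudu

Applying the rule to each of the 17 symbols of udddududuuddduudd gives the pieces udd du du du udd du udd du udd udd du du du udd udd du du, which concatenate to the answer.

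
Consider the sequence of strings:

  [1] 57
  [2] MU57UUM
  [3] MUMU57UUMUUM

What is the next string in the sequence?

MUMUMU57UUMUUMUUM

Each term wraps the previous one in MU on the left and UUM on the right.
So the next term is MU·MUMU57UUMUUM·UUM.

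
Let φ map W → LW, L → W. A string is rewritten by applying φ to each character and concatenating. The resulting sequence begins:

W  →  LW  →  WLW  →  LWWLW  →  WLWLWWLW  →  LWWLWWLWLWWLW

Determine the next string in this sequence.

WLWLWWLWLWWLWWLWLWWLW

φ(LWWLWWLWLWWLW) expands symbol-by-symbol to W LW LW W LW LW W LW W LW LW W LW; joining the 13 pieces gives the next term.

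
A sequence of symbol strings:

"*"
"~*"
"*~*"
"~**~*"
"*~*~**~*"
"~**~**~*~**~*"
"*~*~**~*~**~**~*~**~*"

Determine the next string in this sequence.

~**~**~*~**~**~*~**~*~**~**~*~**~*

Each term (from the third on) is the two preceding terms concatenated in order: term 3 = *·~* = *~*.
So term 8 is ~**~**~*~**~*·*~*~**~*~**~**~*~**~*.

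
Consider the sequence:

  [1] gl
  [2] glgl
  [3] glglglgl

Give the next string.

s(k+1) = s(k)·s(k) — each term doubles the last.
So the next term is two copies of glglglgl.

glglglglglglglgl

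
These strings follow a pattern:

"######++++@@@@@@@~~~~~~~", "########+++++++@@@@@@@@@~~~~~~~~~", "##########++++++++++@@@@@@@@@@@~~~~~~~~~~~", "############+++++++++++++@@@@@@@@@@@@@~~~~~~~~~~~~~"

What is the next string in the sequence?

##############++++++++++++++++@@@@@@@@@@@@@@@~~~~~~~~~~~~~~~

Each string has the form #^{2n+2} +^{3n-2} @^{2n+3} ~^{2n+3}, where the shown terms are n = 2, 3, 4, 5.
Setting n = 6 gives 14, 16, 15, 15 characters in each block.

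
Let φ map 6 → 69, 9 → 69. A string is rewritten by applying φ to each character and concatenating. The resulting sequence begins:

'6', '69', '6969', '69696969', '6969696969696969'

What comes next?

Applying the rule to each of the 16 symbols of 6969696969696969 gives the pieces 69 69 69 69 69 69 69 69 69 69 69 69 69 69 69 69, which concatenate to the answer.

69696969696969696969696969696969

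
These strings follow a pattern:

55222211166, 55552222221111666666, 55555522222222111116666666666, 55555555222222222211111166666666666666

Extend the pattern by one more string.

55555555552222222222221111111666666666666666666

Reading off run lengths: 5 runs 2, 4, 6, 8; 2 runs 4, 6, 8, 10; 1 runs 3, 4, 5, 6; 6 runs 2, 6, 10, 14 — each is linear in n (n = 1, 2, …).
At n = 5 the blocks have lengths 10, 12, 7, 18.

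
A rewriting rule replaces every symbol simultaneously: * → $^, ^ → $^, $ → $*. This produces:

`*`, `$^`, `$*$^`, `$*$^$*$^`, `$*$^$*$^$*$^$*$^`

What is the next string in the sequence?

Rewriting the 16 symbols of $*$^$*$^$*$^$*$^ one by one yields $* $^ $* $^ $* $^ $* $^ $* $^ $* $^ $* $^ $* $^; concatenated:

$*$^$*$^$*$^$*$^$*$^$*$^$*$^$*$^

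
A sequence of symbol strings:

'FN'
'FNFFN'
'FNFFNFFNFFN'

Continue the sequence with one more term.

Each string is two copies of the previous one joined by 'F'.
One more doubling of FNFFNFFNFFN gives the answer.

FNFFNFFNFFNFFNFFNFFNFFN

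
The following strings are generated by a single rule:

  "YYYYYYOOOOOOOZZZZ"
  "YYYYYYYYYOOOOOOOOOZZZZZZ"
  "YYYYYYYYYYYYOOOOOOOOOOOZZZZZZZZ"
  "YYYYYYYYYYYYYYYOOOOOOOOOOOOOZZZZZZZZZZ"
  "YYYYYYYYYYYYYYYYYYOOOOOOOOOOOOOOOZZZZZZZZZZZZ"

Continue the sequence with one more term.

The n-th term is 3n Y's then 2n+3 O's then 2n Z's, where the shown terms are n = 2, 3, 4, 5, 6.
At n = 7 the blocks have lengths 21, 17, 14.

YYYYYYYYYYYYYYYYYYYYYOOOOOOOOOOOOOOOOOZZZZZZZZZZZZZZ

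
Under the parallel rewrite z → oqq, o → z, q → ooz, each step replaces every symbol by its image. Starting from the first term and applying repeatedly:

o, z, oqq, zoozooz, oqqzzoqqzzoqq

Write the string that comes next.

Rewriting the 13 symbols of oqqzzoqqzzoqq one by one yields z ooz ooz oqq oqq z ooz ooz oqq oqq z ooz ooz; concatenated:

zoozoozoqqoqqzoozoozoqqoqqzoozooz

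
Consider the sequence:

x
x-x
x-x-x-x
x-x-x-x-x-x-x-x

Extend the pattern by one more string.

Each string is two copies of the previous one joined by '-'.
So the next term is two copies of x-x-x-x-x-x-x-x with '-' between the halves.

x-x-x-x-x-x-x-x-x-x-x-x-x-x-x-x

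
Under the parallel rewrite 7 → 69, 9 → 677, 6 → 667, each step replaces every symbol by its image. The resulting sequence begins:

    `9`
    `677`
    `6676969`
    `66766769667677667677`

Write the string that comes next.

Rewriting the 20 symbols of 66766769667677667677 one by one yields 667 667 69 667 667 69 667 677 667 667 69 667 69 69 667 667 69 667 69 69; concatenated:

6676676966766769667677667667696676969667667696676969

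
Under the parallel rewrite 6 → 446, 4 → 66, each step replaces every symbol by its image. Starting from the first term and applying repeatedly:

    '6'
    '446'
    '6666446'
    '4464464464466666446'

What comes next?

66664466666446666644666664464464464464466666446

Replace each of the 19 characters of 4464464464466666446 in place — 66 66 446 66 66 446 66 66 446 66 66 446 446 446 446 446 66 66 446 — and concatenate.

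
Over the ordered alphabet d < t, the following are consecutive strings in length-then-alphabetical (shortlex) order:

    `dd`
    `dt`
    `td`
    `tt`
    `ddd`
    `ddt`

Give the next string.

dtd

Treat ddt as a base-2 numeral over the given alphabet and add one, carrying through any trailing t's.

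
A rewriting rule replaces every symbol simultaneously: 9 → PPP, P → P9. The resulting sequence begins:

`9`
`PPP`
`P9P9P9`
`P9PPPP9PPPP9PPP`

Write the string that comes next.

Rewriting the 15 symbols of P9PPPP9PPPP9PPP one by one yields P9 PPP P9 P9 P9 P9 PPP P9 P9 P9 P9 PPP P9 P9 P9; concatenated:

P9PPPP9P9P9P9PPPP9P9P9P9PPPP9P9P9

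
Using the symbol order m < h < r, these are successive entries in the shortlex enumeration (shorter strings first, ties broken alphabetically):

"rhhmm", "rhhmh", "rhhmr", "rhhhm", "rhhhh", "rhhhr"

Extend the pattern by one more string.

Find the rightmost character of rhhhr below r, bump it to the next letter, and reset everything to its right to m.

rhhrm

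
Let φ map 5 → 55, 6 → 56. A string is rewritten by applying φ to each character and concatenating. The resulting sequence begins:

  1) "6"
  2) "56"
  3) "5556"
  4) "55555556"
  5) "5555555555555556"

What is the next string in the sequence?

55555555555555555555555555555556

φ(5555555555555556) expands symbol-by-symbol to 55 55 55 55 55 55 55 55 55 55 55 55 55 55 55 56; joining the 16 pieces gives the next term.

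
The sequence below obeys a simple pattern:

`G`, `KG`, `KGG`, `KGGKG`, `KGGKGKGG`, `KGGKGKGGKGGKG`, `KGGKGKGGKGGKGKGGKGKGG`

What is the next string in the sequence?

KGGKGKGGKGGKGKGGKGKGGKGGKGKGGKGGKG

This is a Fibonacci-style word recurrence s(k) = s(k−1)·s(k−2): e.g. KG·G = KGG.
So term 8 is KGGKGKGGKGGKGKGGKGKGG·KGGKGKGGKGGKG.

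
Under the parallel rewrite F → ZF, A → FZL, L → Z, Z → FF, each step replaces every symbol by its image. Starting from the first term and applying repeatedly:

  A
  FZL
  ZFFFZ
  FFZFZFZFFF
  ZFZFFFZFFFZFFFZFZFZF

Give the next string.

φ(ZFZFFFZFFFZFFFZFZFZF) expands symbol-by-symbol to FF ZF FF ZF ZF ZF FF ZF ZF ZF FF ZF ZF ZF FF ZF FF ZF FF ZF; joining the 20 pieces gives the next term.

FFZFFFZFZFZFFFZFZFZFFFZFZFZFFFZFFFZFFFZF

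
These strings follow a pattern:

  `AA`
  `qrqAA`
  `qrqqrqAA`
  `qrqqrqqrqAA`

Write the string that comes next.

qrqqrqqrqqrqAA

Every step adds qrq at the front: s(k+1) = qrq·s(k).
So the next term is qrq·qrqqrqqrqAA.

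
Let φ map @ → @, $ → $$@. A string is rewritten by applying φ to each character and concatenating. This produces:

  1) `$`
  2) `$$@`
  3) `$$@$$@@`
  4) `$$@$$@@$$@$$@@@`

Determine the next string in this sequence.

$$@$$@@$$@$$@@@$$@$$@@$$@$$@@@@

φ($$@$$@@$$@$$@@@) expands symbol-by-symbol to $$@ $$@ @ $$@ $$@ @ @ $$@ $$@ @ $$@ $$@ @ @ @; joining the 15 pieces gives the next term.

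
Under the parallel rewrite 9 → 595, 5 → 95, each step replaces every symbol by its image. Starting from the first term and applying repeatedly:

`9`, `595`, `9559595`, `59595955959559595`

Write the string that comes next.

Rewriting the 17 symbols of 59595955959559595 one by one yields 95 595 95 595 95 595 95 95 595 95 595 95 95 595 95 595 95; concatenated:

95595955959559595955959559595955959559595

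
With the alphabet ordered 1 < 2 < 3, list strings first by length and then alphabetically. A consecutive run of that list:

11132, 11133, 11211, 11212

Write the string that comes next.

11213

Find the rightmost character of 11212 below 3, bump it to the next letter, and reset everything to its right to 1.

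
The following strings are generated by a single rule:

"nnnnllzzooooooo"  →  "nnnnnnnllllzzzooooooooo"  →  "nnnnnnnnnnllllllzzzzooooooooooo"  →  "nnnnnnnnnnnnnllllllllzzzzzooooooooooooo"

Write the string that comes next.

nnnnnnnnnnnnnnnnllllllllllzzzzzzooooooooooooooo

Term n consists of 3n-2 n's, followed by 2n-2 l's, followed by n z's, followed by 2n+3 o's, where the shown terms are n = 2, 3, 4, 5.
For the next term, n = 6, so the run lengths are 16, 10, 6, 15.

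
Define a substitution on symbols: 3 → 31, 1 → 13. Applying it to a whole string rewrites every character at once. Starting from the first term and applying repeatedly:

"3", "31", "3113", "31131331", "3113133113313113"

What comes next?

Replace each of the 16 characters of 3113133113313113 in place — 31 13 13 31 13 31 31 13 13 31 31 13 31 13 13 31 — and concatenate.

31131331133131131331311331131331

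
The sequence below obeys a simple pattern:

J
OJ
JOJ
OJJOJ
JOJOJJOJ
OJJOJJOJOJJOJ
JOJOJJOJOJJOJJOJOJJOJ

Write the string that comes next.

Each term (from the third on) is the two preceding terms concatenated in order: term 3 = J·OJ = JOJ.
Continuing: OJJOJJOJOJJOJ · JOJOJJOJOJJOJJOJOJJOJ gives term 8.

OJJOJJOJOJJOJJOJOJJOJOJJOJJOJOJJOJ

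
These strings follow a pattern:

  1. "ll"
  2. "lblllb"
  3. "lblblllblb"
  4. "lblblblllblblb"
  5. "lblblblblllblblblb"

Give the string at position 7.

lblblblblblblllblblblblblb

Every step adds lb to the front and lb to the end of the previous string.
From lblblblblllblblblb, 2 further steps: lblblblblllblblblb → lblblblblblllblblblblb → (answer).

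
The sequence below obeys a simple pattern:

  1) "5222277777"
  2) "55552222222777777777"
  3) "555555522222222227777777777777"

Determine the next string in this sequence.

5555555555222222222222277777777777777777

Term n consists of 3n-2 5's, followed by 3n+1 2's, followed by 4n+1 7's (n = 1, 2, …).
Setting n = 4 gives 10, 13, 17 characters in each block.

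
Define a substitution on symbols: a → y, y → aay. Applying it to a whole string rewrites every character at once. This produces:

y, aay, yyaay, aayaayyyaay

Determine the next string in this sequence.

yyaayyyaayaayaayyyaay

Rewriting each symbol of aayaayyyaay: a→y, a→y, y→aay, a→y, a→y, y→aay, y→aay, y→aay, a→y, a→y, y→aay, which concatenates to y y aay y y aay aay aay y y aay.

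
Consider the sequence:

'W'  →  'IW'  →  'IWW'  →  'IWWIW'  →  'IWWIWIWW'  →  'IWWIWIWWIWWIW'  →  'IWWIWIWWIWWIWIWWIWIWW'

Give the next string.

From term 3 onward, concatenate the last term with the second-to-last: IW·W = IWW, IWW·IW = IWWIW, …
So term 8 is IWWIWIWWIWWIWIWWIWIWW·IWWIWIWWIWWIW.

IWWIWIWWIWWIWIWWIWIWWIWWIWIWWIWWIW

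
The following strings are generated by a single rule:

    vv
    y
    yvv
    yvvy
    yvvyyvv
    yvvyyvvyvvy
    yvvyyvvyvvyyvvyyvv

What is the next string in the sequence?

yvvyyvvyvvyyvvyyvvyvvyyvvyvvy

Each term (from the third on) is the previous term followed by the one before it: term 3 = y·vv = yvv.
So term 8 is yvvyyvvyvvyyvvyyvv·yvvyyvvyvvy.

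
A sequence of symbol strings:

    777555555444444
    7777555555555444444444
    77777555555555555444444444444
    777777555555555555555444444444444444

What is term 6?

Term n consists of n+2 7's, followed by 3n+3 5's, followed by 3n+3 4's (n = 1, 2, …).
For term 6, n = 6, so the run lengths are 8, 21, 21.

77777777555555555555555555555444444444444444444444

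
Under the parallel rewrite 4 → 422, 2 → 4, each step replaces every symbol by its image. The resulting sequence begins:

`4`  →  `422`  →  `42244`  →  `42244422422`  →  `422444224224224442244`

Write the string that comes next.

4224442242242244422444224442242242244422422

φ(422444224224224442244) expands symbol-by-symbol to 422 4 4 422 422 422 4 4 422 4 4 422 4 4 422 422 422 4 4 422 422; joining the 21 pieces gives the next term.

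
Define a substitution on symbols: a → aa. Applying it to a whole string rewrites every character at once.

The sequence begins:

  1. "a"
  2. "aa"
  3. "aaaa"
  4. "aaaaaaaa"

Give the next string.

aaaaaaaaaaaaaaaa

Expanding aaaaaaaa: a→aa, a→aa, a→aa, a→aa, a→aa, a→aa, a→aa, a→aa. Concatenated: aa aa aa aa aa aa aa aa.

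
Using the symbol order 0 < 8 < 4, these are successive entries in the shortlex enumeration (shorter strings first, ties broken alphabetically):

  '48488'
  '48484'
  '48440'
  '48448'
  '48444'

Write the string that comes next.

Find the rightmost character of 48444 below 4, bump it to the next letter, and reset everything to its right to 0.

44000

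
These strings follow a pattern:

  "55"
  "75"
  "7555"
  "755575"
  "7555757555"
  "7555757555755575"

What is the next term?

Each term (from the third on) is the previous term followed by the one before it: term 3 = 75·55 = 7555.
Continuing: 7555757555755575 · 7555757555 gives term 7.

75557575557555757555757555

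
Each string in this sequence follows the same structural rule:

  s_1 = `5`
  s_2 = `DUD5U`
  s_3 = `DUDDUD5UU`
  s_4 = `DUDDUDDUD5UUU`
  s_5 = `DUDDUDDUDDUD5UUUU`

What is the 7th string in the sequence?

Each term wraps the previous one in DUD on the left and U on the right.
From DUDDUDDUDDUD5UUUU, 2 further steps: DUDDUDDUDDUD5UUUU → DUDDUDDUDDUDDUD5UUUUU → (answer).

DUDDUDDUDDUDDUDDUD5UUUUUU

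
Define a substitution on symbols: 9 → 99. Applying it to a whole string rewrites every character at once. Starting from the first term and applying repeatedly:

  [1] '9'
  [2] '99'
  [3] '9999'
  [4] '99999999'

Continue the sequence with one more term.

Rewriting each symbol of 99999999: 9→99, 9→99, 9→99, 9→99, 9→99, 9→99, 9→99, 9→99, which concatenates to 99 99 99 99 99 99 99 99.

9999999999999999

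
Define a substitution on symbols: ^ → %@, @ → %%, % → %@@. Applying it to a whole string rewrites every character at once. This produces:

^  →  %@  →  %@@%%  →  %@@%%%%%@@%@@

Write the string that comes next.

Rewriting the 13 symbols of %@@%%%%%@@%@@ one by one yields %@@ %% %% %@@ %@@ %@@ %@@ %@@ %% %% %@@ %% %%; concatenated:

%@@%%%%%@@%@@%@@%@@%@@%%%%%@@%%%%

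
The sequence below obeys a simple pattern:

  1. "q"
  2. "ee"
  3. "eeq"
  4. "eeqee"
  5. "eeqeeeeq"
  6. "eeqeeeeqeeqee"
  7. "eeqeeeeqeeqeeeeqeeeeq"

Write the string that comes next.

Each term (from the third on) is the previous term followed by the one before it: term 3 = ee·q = eeq.
Continuing: eeqeeeeqeeqeeeeqeeeeq · eeqeeeeqeeqee gives term 8.

eeqeeeeqeeqeeeeqeeeeqeeqeeeeqeeqee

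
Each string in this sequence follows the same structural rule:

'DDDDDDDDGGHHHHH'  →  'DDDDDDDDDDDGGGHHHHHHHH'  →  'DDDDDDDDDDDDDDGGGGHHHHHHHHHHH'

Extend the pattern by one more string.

DDDDDDDDDDDDDDDDDGGGGGHHHHHHHHHHHHHH

Term n consists of 3n+2 D's, followed by n G's, followed by 3n-1 H's, where the shown terms are n = 2, 3, 4.
Setting n = 5 gives 17, 5, 14 characters in each block.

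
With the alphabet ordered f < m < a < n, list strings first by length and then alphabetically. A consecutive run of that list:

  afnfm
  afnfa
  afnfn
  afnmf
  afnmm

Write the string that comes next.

afnma

Treat afnmm as a base-4 numeral over the given alphabet and add one, carrying through any trailing n's.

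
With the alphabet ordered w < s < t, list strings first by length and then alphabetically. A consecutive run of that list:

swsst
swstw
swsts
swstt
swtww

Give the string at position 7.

Advancing 2 positions from swtww through swtww → swtws reaches term 7.

swtwt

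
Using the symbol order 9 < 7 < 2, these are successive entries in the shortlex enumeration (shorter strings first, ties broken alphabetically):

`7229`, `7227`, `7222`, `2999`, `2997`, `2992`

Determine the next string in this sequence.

Find the rightmost character of 2992 below 2, bump it to the next letter, and reset everything to its right to 9.

2979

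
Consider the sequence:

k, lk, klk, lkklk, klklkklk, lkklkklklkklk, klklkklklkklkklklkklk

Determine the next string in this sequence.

lkklkklklkklkklklkklklkklkklklkklk

Each term (from the third on) is the two preceding terms concatenated in order: term 3 = k·lk = klk.
Continuing: lkklkklklkklk · klklkklklkklkklklkklk gives term 8.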